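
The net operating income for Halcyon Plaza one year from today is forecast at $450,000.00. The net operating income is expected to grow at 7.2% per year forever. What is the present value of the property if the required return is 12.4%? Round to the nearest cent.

Growing perpetuity: P = D₁ / (r − g) = $450,000.0000 / (0.124 − 0.072) = $8,653,846.15

$8653846.15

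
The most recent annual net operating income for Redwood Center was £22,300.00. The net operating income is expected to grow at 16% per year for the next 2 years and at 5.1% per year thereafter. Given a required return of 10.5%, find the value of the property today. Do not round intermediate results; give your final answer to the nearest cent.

D_1 = 25868.00000
D_2 = 30006.88000
Terminal value at year 2: TV = D_2×(1+g_2)/(r−g_2) = 31537.23088/0.054 = 584022.79407
P_0 = D_1/(1+r)^1 + D_2/(1+r)^2 + TV/(1+r)^2
    = 23409.95475 + 24575.15612 + 478305.35335 = 526290.46422

£526290.46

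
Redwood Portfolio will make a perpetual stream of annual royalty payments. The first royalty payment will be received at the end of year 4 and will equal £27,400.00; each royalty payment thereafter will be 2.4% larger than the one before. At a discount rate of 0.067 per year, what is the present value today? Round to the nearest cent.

Value at end of year 3: C₁ / (r − g) = £27,400.00 / (0.067 − 0.024) = £637,209.3023
Discount to today: PV = £637,209.3023 / (1 + 0.067)^3 = £637,209.3023 / 1.214768 = £524,552.36

£524552.36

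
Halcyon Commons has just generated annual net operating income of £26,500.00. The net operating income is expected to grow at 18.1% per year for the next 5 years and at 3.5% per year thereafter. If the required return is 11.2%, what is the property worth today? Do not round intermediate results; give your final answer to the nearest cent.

£640608.75

D_1 = 31296.50000
D_2 = 36961.16650
D_3 = 43651.13764
D_4 = 51551.99355
D_5 = 60882.90438
Terminal value at year 5: TV = D_5×(1+g_2)/(r−g_2) = 63013.80603/0.077 = 818361.11733
P_0 = D_1/(1+r)^1 + D_2/(1+r)^2 + D_3/(1+r)^3 + D_4/(1+r)^4 + D_5/(1+r)^5 + TV/(1+r)^5
    = 28144.33453 + 29890.70061 + 31745.42934 + 33715.24465 + 35807.28771 + 481305.75035 = 640608.74719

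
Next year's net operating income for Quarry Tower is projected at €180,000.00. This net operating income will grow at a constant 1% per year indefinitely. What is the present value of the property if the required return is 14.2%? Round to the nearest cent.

Growing perpetuity: P = D₁ / (r − g) = €180,000.0000 / (0.142 − 0.01) = €1,363,636.36

€1363636.36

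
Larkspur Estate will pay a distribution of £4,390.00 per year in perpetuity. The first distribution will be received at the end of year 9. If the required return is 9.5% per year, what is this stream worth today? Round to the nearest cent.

£22357.74

Value at end of year 8: C / r = £4,390.00 / 0.095 = £46,210.5263
Discount to today: PV = £46,210.5263 / (1 + 0.095)^8 = £46,210.5263 / 2.066869 = £22,357.74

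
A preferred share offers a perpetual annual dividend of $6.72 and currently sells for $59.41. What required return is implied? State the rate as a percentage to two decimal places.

11.31%

P = C/r ⇒ r = C/P = $6.72/$59.41 = 0.113112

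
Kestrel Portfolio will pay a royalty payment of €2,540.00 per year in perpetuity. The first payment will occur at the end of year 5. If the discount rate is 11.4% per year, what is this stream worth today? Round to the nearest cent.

€14467.32

Value at end of year 4: C / r = €2,540.00 / 0.114 = €22,280.7018
Discount to today: PV = €22,280.7018 / (1 + 0.114)^4 = €22,280.7018 / 1.540071 = €14,467.32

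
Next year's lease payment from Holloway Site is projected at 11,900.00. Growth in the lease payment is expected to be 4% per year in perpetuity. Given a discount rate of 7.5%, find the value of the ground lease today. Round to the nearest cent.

340000.00

Growing perpetuity: P = D₁ / (r − g) = 11,900.0000 / (0.075 − 0.04) = 340,000.00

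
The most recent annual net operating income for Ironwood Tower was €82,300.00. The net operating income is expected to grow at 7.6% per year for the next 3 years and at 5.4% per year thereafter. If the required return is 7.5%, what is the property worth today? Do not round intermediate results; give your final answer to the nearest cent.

€4389574.02

D_1 = 88554.80000
D_2 = 95284.96480
D_3 = 102526.62212
Terminal value at year 3: TV = D_3×(1+g_2)/(r−g_2) = 108063.05972/0.021 = 5145859.98664
P_0 = D_1/(1+r)^1 + D_2/(1+r)^2 + D_3/(1+r)^3 + TV/(1+r)^3
    = 82376.55814 + 82453.18750 + 82529.88814 + 4142214.38547 = 4389574.01924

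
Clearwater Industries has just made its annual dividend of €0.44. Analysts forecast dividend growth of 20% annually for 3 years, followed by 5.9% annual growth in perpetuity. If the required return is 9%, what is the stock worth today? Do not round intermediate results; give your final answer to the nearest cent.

D_1 = 0.52800
D_2 = 0.63360
D_3 = 0.76032
Terminal value at year 3: TV = D_3×(1+g_2)/(r−g_2) = 0.80518/0.031 = 25.97351
P_0 = D_1/(1+r)^1 + D_2/(1+r)^2 + D_3/(1+r)^3 + TV/(1+r)^3
    = 0.48440 + 0.53329 + 0.58711 + 20.05632 = 21.66112

€21.66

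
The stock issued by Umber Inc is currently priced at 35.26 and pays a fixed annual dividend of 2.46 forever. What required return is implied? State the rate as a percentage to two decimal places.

6.98%

P = C/r ⇒ r = C/P = 2.46/35.26 = 0.069767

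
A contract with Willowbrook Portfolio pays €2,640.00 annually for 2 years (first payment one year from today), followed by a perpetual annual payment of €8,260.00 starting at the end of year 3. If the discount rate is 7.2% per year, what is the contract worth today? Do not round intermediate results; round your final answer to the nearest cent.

PV of 2-year annuity: €2,640.00 × [1 − (1+0.072)^−2] / 0.072 = 4759.96881
Perpetuity value at year 2: €8,260.00 / 0.072 = 114722.22222
PV of perpetuity: 114722.22222 / (1+0.072)^2 = 99829.28950
Total PV = 4759.96881 + 99829.28950 = 104589.25831

€104589.26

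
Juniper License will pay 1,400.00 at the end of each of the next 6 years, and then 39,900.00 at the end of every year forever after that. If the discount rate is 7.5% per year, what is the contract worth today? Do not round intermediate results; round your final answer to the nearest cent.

PV of 6-year annuity: 1,400.00 × [1 − (1+0.075)^−6] / 0.075 = 6571.38499
Perpetuity value at year 6: 39,900.00 / 0.075 = 532000.00000
PV of perpetuity: 532000.00000 / (1+0.075)^6 = 344715.52782
Total PV = 6571.38499 + 344715.52782 = 351286.91281

351286.91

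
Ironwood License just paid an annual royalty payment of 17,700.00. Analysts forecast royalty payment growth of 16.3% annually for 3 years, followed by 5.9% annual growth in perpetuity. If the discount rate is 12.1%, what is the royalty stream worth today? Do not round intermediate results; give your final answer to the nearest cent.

D_1 = 20585.10000
D_2 = 23940.47130
D_3 = 27842.76812
Terminal value at year 3: TV = D_3×(1+g_2)/(r−g_2) = 29485.49144/0.062 = 475572.44260
P_0 = D_1/(1+r)^1 + D_2/(1+r)^2 + D_3/(1+r)^3 + TV/(1+r)^3
    = 18363.15789 + 19051.16203 + 19764.94330 + 337597.98310 = 394777.24632

394777.25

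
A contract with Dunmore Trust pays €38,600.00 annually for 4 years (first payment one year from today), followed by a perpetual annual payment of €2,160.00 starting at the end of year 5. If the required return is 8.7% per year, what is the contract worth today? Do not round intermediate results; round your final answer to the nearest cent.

PV of 4-year annuity: €38,600.00 × [1 − (1+0.087)^−4] / 0.087 = 125881.10051
Perpetuity value at year 4: €2,160.00 / 0.087 = 24827.58621
PV of perpetuity: 24827.58621 / (1+0.087)^4 = 17783.46245
Total PV = 125881.10051 + 17783.46245 = 143664.56296

€143664.56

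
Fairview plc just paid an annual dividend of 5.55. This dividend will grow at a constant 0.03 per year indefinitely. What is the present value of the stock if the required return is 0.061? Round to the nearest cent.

184.40

D₁ = D₀ × (1 + g) = 5.55 × 1.03 = 5.7165
Growing perpetuity: P = D₁ / (r − g) = 5.7165 / (0.061 − 0.03) = 184.40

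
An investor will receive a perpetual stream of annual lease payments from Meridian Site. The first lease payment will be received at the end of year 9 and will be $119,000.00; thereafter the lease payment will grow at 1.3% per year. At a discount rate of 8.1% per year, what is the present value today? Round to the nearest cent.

Value at end of year 8: C₁ / (r − g) = $119,000.00 / (0.081 − 0.013) = $1,750,000.0000
Discount to today: PV = $1,750,000.0000 / (1 + 0.081)^8 = $1,750,000.0000 / 1.864685 = $938,496.15

$938496.15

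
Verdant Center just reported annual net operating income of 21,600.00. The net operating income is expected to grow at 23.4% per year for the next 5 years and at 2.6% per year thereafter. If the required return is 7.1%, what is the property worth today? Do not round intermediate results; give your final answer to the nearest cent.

1168570.11

D_1 = 26654.40000
D_2 = 32891.52960
D_3 = 40588.14753
D_4 = 50085.77405
D_5 = 61805.84517
Terminal value at year 5: TV = D_5×(1+g_2)/(r−g_2) = 63412.79715/0.045 = 1409173.26998
P_0 = D_1/(1+r)^1 + D_2/(1+r)^2 + D_3/(1+r)^3 + D_4/(1+r)^4 + D_5/(1+r)^5 + TV/(1+r)^5
    = 24887.39496 + 28675.11240 + 33039.29851 + 38067.68847 + 43861.37029 + 1000039.24253 = 1168570.10715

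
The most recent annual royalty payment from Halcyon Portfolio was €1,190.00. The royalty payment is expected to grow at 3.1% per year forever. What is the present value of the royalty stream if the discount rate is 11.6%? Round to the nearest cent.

D₁ = D₀ × (1 + g) = €1,190.00 × 1.031 = €1,226.8900
Growing perpetuity: P = D₁ / (r − g) = €1,226.8900 / (0.116 − 0.031) = €14,434.00

€14434.00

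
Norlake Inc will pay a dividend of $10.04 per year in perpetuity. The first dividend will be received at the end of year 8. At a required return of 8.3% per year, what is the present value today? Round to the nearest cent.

$69.22

Value at end of year 7: C / r = $10.04 / 0.083 = $120.9639
Discount to today: PV = $120.9639 / (1 + 0.083)^7 = $120.9639 / 1.747428 = $69.22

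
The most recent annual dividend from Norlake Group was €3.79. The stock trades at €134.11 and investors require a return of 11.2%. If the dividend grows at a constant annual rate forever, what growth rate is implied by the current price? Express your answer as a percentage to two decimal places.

P = D₀(1+g)/(r−g) ⇒ P(r−g) = D₀(1+g) ⇒ g(P+D₀) = P·r − D₀
g = (P·r − D₀)/(P + D₀) = (€134.11×0.112 − €3.79) / (€134.11 + €3.79) = 0.081438

8.14%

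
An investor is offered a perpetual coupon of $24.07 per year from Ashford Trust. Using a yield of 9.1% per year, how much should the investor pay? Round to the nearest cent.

$264.51

Level perpetuity: PV = C / r = $24.07 / 0.091 = $264.51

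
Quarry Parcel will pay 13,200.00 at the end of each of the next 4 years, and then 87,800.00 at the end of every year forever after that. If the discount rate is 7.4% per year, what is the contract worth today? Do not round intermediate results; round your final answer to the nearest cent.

PV of 4-year annuity: 13,200.00 × [1 − (1+0.074)^−4] / 0.074 = 44310.39217
Perpetuity value at year 4: 87,800.00 / 0.074 = 1186486.48649
PV of perpetuity: 1186486.48649 / (1+0.074)^4 = 891755.24157
Total PV = 44310.39217 + 891755.24157 = 936065.63375

936065.63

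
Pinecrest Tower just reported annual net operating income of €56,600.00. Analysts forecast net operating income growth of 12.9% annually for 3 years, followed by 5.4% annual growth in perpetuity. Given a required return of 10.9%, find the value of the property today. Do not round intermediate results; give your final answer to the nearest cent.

€1320408.13

D_1 = 63901.40000
D_2 = 72144.68060
D_3 = 81451.34440
Terminal value at year 3: TV = D_3×(1+g_2)/(r−g_2) = 85849.71699/0.055 = 1560903.94536
P_0 = D_1/(1+r)^1 + D_2/(1+r)^2 + D_3/(1+r)^3 + TV/(1+r)^3
    = 57620.73940 + 58659.88709 + 59717.77505 + 1144409.72550 = 1320408.12704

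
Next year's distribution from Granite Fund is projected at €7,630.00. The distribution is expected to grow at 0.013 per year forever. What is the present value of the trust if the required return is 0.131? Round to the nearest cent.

€64661.02

Growing perpetuity: P = D₁ / (r − g) = €7,630.0000 / (0.131 − 0.013) = €64,661.02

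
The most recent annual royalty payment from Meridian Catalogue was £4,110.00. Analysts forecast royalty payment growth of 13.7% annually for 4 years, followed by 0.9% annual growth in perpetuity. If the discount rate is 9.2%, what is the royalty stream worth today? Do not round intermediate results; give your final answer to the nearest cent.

£76927.65

D_1 = 4673.07000
D_2 = 5313.28059
D_3 = 6041.20003
D_4 = 6868.84444
Terminal value at year 4: TV = D_4×(1+g_2)/(r−g_2) = 6930.66403/0.083 = 83501.97632
P_0 = D_1/(1+r)^1 + D_2/(1+r)^2 + D_3/(1+r)^3 + D_4/(1+r)^4 + TV/(1+r)^4
    = 4279.36813 + 4455.71572 + 4639.33038 + 4830.51158 + 58722.72506 = 76927.65086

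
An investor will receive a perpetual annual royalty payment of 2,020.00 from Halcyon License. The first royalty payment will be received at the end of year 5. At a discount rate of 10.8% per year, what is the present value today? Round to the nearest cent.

Value at end of year 4: C / r = 2,020.00 / 0.108 = 18,703.7037
Discount to today: PV = 18,703.7037 / (1 + 0.108)^4 = 18,703.7037 / 1.507159 = 12,409.91

12409.91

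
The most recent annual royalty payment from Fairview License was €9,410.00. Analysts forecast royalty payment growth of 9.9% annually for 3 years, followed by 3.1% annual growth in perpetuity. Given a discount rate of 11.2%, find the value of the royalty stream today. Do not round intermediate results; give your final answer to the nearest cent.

D_1 = 10341.59000
D_2 = 11365.40741
D_3 = 12490.58274
Terminal value at year 3: TV = D_3×(1+g_2)/(r−g_2) = 12877.79081/0.081 = 158985.07171
P_0 = D_1/(1+r)^1 + D_2/(1+r)^2 + D_3/(1+r)^3 + TV/(1+r)^3
    = 9299.99101 + 9191.26809 + 9083.81622 + 115622.40146 = 143197.47677

€143197.48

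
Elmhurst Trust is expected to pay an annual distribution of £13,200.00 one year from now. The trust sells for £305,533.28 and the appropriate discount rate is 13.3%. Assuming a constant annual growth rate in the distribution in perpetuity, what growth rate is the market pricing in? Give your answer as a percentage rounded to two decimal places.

8.98%

P = D₁/(r−g) ⇒ g = r − D₁/P = 0.133 − £13,200.00/£305,533.28 = 0.089797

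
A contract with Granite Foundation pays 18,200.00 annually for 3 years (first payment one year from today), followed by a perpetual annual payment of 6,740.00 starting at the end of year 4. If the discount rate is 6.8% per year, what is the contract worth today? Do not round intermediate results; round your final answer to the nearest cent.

PV of 3-year annuity: 18,200.00 × [1 − (1+0.068)^−3] / 0.068 = 47937.61880
Perpetuity value at year 3: 6,740.00 / 0.068 = 99117.64706
PV of perpetuity: 99117.64706 / (1+0.068)^3 = 81364.92449
Total PV = 47937.61880 + 81364.92449 = 129302.54329

129302.54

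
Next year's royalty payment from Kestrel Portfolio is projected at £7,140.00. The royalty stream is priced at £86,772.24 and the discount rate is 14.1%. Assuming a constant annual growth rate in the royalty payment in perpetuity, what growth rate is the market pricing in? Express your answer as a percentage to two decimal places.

P = D₁/(r−g) ⇒ g = r − D₁/P = 0.141 − £7,140.00/£86,772.24 = 0.058716

5.87%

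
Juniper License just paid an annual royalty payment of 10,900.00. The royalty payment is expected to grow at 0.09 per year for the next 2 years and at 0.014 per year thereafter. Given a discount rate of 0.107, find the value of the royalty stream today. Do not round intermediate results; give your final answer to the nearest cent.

D_1 = 11881.00000
D_2 = 12950.29000
Terminal value at year 2: TV = D_2×(1+g_2)/(r−g_2) = 13131.59406/0.093 = 141199.93613
P_0 = D_1/(1+r)^1 + D_2/(1+r)^2 + TV/(1+r)^2
    = 10732.61066 + 10567.79189 + 115223.02122 = 136523.42376

136523.42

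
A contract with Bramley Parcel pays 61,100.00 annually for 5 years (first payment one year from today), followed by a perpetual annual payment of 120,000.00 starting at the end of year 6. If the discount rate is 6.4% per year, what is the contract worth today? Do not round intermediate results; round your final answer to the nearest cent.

1629568.47

PV of 5-year annuity: 61,100.00 × [1 − (1+0.064)^−5] / 0.064 = 254598.75386
Perpetuity value at year 5: 120,000.00 / 0.064 = 1875000.00000
PV of perpetuity: 1875000.00000 / (1+0.064)^5 = 1374969.71418
Total PV = 254598.75386 + 1374969.71418 = 1629568.46804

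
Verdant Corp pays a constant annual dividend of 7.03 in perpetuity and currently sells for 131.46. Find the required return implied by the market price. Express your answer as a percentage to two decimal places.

P = C/r ⇒ r = C/P = 7.03/131.46 = 0.053476

5.35%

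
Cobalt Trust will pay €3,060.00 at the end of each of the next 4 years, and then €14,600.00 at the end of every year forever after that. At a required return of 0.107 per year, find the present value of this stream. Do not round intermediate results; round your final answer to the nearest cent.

€100415.84

PV of 4-year annuity: €3,060.00 × [1 − (1+0.107)^−4] / 0.107 = 9554.61352
Perpetuity value at year 4: €14,600.00 / 0.107 = 136448.59813
PV of perpetuity: 136448.59813 / (1+0.107)^4 = 90861.22644
Total PV = 9554.61352 + 90861.22644 = 100415.83996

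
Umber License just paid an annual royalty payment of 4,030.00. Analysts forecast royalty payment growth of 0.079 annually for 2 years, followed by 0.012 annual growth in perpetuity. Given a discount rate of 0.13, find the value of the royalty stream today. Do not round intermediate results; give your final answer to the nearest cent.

39035.54

D_1 = 4348.37000
D_2 = 4691.89123
Terminal value at year 2: TV = D_2×(1+g_2)/(r−g_2) = 4748.19392/0.118 = 40238.93157
P_0 = D_1/(1+r)^1 + D_2/(1+r)^2 + TV/(1+r)^2
    = 3848.11504 + 3674.43906 + 31512.98580 = 39035.53990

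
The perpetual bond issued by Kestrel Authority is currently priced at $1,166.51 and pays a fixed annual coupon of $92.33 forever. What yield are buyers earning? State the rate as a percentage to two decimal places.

7.92%

P = C/r ⇒ r = C/P = $92.33/$1,166.51 = 0.079151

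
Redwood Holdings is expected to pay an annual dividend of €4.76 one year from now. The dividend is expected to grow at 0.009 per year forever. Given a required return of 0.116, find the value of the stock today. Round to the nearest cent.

Growing perpetuity: P = D₁ / (r − g) = €4.7600 / (0.116 − 0.009) = €44.49

€44.49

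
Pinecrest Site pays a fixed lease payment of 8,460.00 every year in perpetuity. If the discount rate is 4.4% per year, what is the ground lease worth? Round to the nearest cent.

Level perpetuity: PV = C / r = 8,460.00 / 0.044 = 192,272.73

192272.73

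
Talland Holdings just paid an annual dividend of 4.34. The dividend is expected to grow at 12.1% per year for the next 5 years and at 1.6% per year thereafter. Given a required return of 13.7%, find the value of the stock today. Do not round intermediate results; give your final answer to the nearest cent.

54.75

D_1 = 4.86514
D_2 = 5.45382
D_3 = 6.11373
D_4 = 6.85350
D_5 = 7.68277
Terminal value at year 5: TV = D_5×(1+g_2)/(r−g_2) = 7.80569/0.121 = 64.50986
P_0 = D_1/(1+r)^1 + D_2/(1+r)^2 + D_3/(1+r)^3 + D_4/(1+r)^4 + D_5/(1+r)^5 + TV/(1+r)^5
    = 4.27893 + 4.21871 + 4.15935 + 4.10082 + 4.04311 + 33.94875 = 54.74966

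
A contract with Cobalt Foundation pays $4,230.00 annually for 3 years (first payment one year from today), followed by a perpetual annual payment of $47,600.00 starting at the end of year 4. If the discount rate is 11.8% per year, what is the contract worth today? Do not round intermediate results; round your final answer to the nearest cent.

$298863.36

PV of 3-year annuity: $4,230.00 × [1 − (1+0.118)^−3] / 0.118 = 10194.76547
Perpetuity value at year 3: $47,600.00 / 0.118 = 403389.83051
PV of perpetuity: 403389.83051 / (1+0.118)^3 = 288668.59256
Total PV = 10194.76547 + 288668.59256 = 298863.35803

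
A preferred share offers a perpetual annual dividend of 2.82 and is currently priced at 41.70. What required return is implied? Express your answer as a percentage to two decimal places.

6.76%

P = C/r ⇒ r = C/P = 2.82/41.70 = 0.067626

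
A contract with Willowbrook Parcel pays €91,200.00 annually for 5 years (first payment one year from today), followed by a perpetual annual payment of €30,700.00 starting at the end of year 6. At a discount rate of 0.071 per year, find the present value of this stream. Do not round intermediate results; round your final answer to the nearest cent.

PV of 5-year annuity: €91,200.00 × [1 − (1+0.071)^−5] / 0.071 = 372938.90729
Perpetuity value at year 5: €30,700.00 / 0.071 = 432394.36620
PV of perpetuity: 432394.36620 / (1+0.071)^5 = 306854.62438
Total PV = 372938.90729 + 306854.62438 = 679793.53167

€679793.53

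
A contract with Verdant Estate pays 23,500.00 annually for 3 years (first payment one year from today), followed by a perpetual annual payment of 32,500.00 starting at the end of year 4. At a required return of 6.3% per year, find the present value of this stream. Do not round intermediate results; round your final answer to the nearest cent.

491948.82

PV of 3-year annuity: 23,500.00 × [1 − (1+0.063)^−3] / 0.063 = 62468.74352
Perpetuity value at year 3: 32,500.00 / 0.063 = 515873.01587
PV of perpetuity: 515873.01587 / (1+0.063)^3 = 429480.07270
Total PV = 62468.74352 + 429480.07270 = 491948.81623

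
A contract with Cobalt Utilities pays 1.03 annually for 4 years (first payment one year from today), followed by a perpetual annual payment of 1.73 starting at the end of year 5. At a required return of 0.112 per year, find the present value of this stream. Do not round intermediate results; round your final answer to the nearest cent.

PV of 4-year annuity: 1.03 × [1 − (1+0.112)^−4] / 0.112 = 3.18192
Perpetuity value at year 4: 1.73 / 0.112 = 15.44643
PV of perpetuity: 15.44643 / (1+0.112)^4 = 10.10204
Total PV = 3.18192 + 10.10204 = 13.28396

13.28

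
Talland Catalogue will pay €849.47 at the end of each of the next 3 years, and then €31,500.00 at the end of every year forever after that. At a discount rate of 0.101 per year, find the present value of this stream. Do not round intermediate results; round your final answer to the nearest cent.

€235791.85

PV of 3-year annuity: €849.47 × [1 − (1+0.101)^−3] / 0.101 = 2108.79262
Perpetuity value at year 3: €31,500.00 / 0.101 = 311881.18812
PV of perpetuity: 311881.18812 / (1+0.101)^3 = 233683.05578
Total PV = 2108.79262 + 233683.05578 = 235791.84839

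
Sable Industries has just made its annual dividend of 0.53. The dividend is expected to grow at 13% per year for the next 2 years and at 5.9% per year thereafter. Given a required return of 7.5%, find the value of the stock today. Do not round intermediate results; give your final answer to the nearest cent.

D_1 = 0.59890
D_2 = 0.67676
Terminal value at year 2: TV = D_2×(1+g_2)/(r−g_2) = 0.71669/0.016 = 44.79285
P_0 = D_1/(1+r)^1 + D_2/(1+r)^2 + TV/(1+r)^2
    = 0.55712 + 0.58562 + 38.76072 = 39.90345

39.90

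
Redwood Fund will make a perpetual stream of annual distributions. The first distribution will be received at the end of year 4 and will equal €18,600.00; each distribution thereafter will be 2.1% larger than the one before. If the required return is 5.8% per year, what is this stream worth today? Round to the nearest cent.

Value at end of year 3: C₁ / (r − g) = €18,600.00 / (0.058 − 0.021) = €502,702.7027
Discount to today: PV = €502,702.7027 / (1 + 0.058)^3 = €502,702.7027 / 1.184287 = €424,477.05

€424477.05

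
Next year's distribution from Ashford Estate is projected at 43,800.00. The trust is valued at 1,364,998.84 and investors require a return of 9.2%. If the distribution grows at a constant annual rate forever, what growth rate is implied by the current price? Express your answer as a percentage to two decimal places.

5.99%

P = D₁/(r−g) ⇒ g = r − D₁/P = 0.092 − 43,800.00/1,364,998.84 = 0.059912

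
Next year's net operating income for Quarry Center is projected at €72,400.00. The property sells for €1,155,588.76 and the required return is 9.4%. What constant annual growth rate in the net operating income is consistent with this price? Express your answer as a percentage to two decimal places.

P = D₁/(r−g) ⇒ g = r − D₁/P = 0.094 − €72,400.00/€1,155,588.76 = 0.031348

3.13%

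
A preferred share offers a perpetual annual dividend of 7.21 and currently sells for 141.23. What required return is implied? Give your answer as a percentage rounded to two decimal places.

P = C/r ⇒ r = C/P = 7.21/141.23 = 0.051051

5.11%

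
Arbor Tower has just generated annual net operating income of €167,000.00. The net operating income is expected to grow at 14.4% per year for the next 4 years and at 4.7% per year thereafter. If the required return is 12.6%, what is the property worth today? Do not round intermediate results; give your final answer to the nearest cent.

€3053358.83

D_1 = 191048.00000
D_2 = 218558.91200
D_3 = 250031.39533
D_4 = 286035.91626
Terminal value at year 4: TV = D_4×(1+g_2)/(r−g_2) = 299479.60432/0.079 = 3790881.06733
P_0 = D_1/(1+r)^1 + D_2/(1+r)^2 + D_3/(1+r)^3 + D_4/(1+r)^4 + TV/(1+r)^4
    = 169669.62700 + 172381.93009 + 175137.59150 + 177937.30433 + 2358232.37510 = 3053358.82802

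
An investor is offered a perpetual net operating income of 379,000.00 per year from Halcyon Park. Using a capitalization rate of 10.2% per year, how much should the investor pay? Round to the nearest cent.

3715686.27

Level perpetuity: PV = C / r = 379,000.00 / 0.102 = 3,715,686.27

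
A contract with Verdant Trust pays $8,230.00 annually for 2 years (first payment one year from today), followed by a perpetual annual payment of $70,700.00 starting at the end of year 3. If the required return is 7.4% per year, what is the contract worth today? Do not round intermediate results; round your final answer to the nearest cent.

$843081.63

PV of 2-year annuity: $8,230.00 × [1 − (1+0.074)^−2] / 0.074 = 14797.89783
Perpetuity value at year 2: $70,700.00 / 0.074 = 955405.40541
PV of perpetuity: 955405.40541 / (1+0.074)^2 = 828283.73144
Total PV = 14797.89783 + 828283.73144 = 843081.62927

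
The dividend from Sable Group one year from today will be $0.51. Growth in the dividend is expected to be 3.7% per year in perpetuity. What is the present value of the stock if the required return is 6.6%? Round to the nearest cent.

Growing perpetuity: P = D₁ / (r − g) = $0.5100 / (0.066 − 0.037) = $17.59

$17.59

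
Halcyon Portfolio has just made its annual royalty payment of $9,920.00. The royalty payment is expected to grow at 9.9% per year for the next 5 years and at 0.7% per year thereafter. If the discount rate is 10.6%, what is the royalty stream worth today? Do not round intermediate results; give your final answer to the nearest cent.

$146416.59

D_1 = 10902.08000
D_2 = 11981.38592
D_3 = 13167.54313
D_4 = 14471.12990
D_5 = 15903.77176
Terminal value at year 5: TV = D_5×(1+g_2)/(r−g_2) = 16015.09816/0.099 = 161768.66826
P_0 = D_1/(1+r)^1 + D_2/(1+r)^2 + D_3/(1+r)^3 + D_4/(1+r)^4 + D_5/(1+r)^5 + TV/(1+r)^5
    = 9857.21519 + 9794.82775 + 9732.83517 + 9671.23495 + 9610.02460 + 97750.45225 = 146416.58992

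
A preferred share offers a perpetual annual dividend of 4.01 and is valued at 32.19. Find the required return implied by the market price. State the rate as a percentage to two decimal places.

P = C/r ⇒ r = C/P = 4.01/32.19 = 0.124573

12.46%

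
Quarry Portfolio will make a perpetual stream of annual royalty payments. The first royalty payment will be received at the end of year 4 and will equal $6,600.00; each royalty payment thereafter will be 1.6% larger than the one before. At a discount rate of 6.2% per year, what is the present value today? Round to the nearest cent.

Value at end of year 3: C₁ / (r − g) = $6,600.00 / (0.062 − 0.016) = $143,478.2609
Discount to today: PV = $143,478.2609 / (1 + 0.062)^3 = $143,478.2609 / 1.197770 = $119,787.79

$119787.79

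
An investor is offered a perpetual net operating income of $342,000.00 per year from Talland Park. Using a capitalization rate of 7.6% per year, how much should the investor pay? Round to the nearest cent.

Level perpetuity: PV = C / r = $342,000.00 / 0.076 = $4,500,000.00

$4500000.00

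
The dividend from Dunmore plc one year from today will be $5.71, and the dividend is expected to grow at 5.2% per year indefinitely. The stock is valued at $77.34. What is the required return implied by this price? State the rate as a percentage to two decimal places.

12.58%

P = D₁/(r − g) ⇒ r = D₁/P + g = $5.7100/$77.34 + 0.052 = 0.073830 + 0.052 = 0.125830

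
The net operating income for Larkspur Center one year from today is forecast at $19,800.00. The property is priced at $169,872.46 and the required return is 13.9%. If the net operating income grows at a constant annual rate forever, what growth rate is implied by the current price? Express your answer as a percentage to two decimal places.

P = D₁/(r−g) ⇒ g = r − D₁/P = 0.139 − $19,800.00/$169,872.46 = 0.022442

2.24%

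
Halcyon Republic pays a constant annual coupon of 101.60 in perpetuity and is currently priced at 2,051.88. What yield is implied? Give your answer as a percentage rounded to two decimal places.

P = C/r ⇒ r = C/P = 101.60/2,051.88 = 0.049516

4.95%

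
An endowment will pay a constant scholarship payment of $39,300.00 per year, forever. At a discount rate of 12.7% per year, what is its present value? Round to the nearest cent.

$309448.82

Level perpetuity: PV = C / r = $39,300.00 / 0.127 = $309,448.82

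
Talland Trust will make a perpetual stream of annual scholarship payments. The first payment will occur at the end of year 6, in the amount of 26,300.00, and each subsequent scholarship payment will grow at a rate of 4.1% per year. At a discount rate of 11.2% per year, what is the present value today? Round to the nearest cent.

Value at end of year 5: C₁ / (r − g) = 26,300.00 / (0.112 − 0.041) = 370,422.5352
Discount to today: PV = 370,422.5352 / (1 + 0.112)^5 = 370,422.5352 / 1.700294 = 217,857.98

217857.98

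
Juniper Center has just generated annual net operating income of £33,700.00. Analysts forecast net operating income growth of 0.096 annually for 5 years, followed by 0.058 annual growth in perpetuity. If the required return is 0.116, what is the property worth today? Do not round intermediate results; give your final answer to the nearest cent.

£721244.45

D_1 = 36935.20000
D_2 = 40480.97920
D_3 = 44367.15320
D_4 = 48626.39991
D_5 = 53294.53430
Terminal value at year 5: TV = D_5×(1+g_2)/(r−g_2) = 56385.61729/0.058 = 972165.81537
P_0 = D_1/(1+r)^1 + D_2/(1+r)^2 + D_3/(1+r)^3 + D_4/(1+r)^4 + D_5/(1+r)^5 + TV/(1+r)^5
    = 33096.05735 + 32502.93804 + 31920.44811 + 31348.39707 + 30786.59784 + 561590.00886 = 721244.44727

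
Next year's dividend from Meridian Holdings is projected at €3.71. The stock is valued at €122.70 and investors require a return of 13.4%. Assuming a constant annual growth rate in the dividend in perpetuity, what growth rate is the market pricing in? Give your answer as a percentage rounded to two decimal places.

P = D₁/(r−g) ⇒ g = r − D₁/P = 0.134 − €3.71/€122.70 = 0.103764

10.38%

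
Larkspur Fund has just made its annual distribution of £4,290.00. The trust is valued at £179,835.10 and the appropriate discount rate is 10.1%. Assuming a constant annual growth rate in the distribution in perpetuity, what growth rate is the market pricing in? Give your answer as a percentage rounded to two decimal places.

7.53%

P = D₀(1+g)/(r−g) ⇒ P(r−g) = D₀(1+g) ⇒ g(P+D₀) = P·r − D₀
g = (P·r − D₀)/(P + D₀) = (£179,835.10×0.101 − £4,290.00) / (£179,835.10 + £4,290.00) = 0.075347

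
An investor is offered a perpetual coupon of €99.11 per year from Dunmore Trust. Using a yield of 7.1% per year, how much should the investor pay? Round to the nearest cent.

Level perpetuity: PV = C / r = €99.11 / 0.071 = €1,395.92

€1395.92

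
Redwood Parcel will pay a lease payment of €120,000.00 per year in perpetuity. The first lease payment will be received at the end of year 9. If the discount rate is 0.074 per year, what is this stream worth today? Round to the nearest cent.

€916041.77

Value at end of year 8: C / r = €120,000.00 / 0.074 = €1,621,621.6216
Discount to today: PV = €1,621,621.6216 / (1 + 0.074)^8 = €1,621,621.6216 / 1.770249 = €916,041.77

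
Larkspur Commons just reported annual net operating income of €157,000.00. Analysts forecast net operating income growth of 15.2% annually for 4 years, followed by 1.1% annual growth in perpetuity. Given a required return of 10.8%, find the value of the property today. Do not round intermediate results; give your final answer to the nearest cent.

D_1 = 180864.00000
D_2 = 208355.32800
D_3 = 240025.33786
D_4 = 276509.18921
Terminal value at year 4: TV = D_4×(1+g_2)/(r−g_2) = 279550.79029/0.097 = 2881966.91022
P_0 = D_1/(1+r)^1 + D_2/(1+r)^2 + D_3/(1+r)^3 + D_4/(1+r)^4 + TV/(1+r)^4
    = 163234.65704 + 169716.89974 + 176456.56002 + 183463.86023 + 1912185.18244 = 2605057.15946

€2605057.16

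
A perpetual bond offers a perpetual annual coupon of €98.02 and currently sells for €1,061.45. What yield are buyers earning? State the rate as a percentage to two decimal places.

9.23%

P = C/r ⇒ r = C/P = €98.02/€1,061.45 = 0.092345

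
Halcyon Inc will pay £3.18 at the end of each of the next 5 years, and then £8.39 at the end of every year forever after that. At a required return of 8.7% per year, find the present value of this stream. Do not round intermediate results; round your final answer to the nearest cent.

£76.01

PV of 5-year annuity: £3.18 × [1 − (1+0.087)^−5] / 0.087 = 12.46598
Perpetuity value at year 5: £8.39 / 0.087 = 96.43678
PV of perpetuity: 96.43678 / (1+0.087)^5 = 63.54699
Total PV = 12.46598 + 63.54699 = 76.01297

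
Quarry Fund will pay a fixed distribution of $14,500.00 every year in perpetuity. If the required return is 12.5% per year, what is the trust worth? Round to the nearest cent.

$116000.00

Level perpetuity: PV = C / r = $14,500.00 / 0.125 = $116,000.00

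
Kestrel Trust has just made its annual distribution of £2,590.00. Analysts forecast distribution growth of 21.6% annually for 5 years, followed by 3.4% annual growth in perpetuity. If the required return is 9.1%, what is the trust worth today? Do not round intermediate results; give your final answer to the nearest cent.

£98956.89

D_1 = 3149.44000
D_2 = 3829.71904
D_3 = 4656.93835
D_4 = 5662.83704
D_5 = 6886.00984
Terminal value at year 5: TV = D_5×(1+g_2)/(r−g_2) = 7120.13417/0.057 = 124914.63458
P_0 = D_1/(1+r)^1 + D_2/(1+r)^2 + D_3/(1+r)^3 + D_4/(1+r)^4 + D_5/(1+r)^5 + TV/(1+r)^5
    = 2886.74610 + 3217.49153 + 3586.13172 + 3997.00840 + 4454.96079 + 80814.55185 = 98956.89040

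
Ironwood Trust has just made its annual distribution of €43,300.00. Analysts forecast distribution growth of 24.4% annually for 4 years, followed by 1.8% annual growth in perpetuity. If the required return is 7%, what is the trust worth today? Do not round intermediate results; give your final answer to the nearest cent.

€1804765.53

D_1 = 53865.20000
D_2 = 67008.30880
D_3 = 83358.33615
D_4 = 103697.77017
Terminal value at year 4: TV = D_4×(1+g_2)/(r−g_2) = 105564.33003/0.052 = 2030083.26981
P_0 = D_1/(1+r)^1 + D_2/(1+r)^2 + D_3/(1+r)^3 + D_4/(1+r)^4 + TV/(1+r)^4
    = 50341.30841 + 58527.65202 + 68045.23282 + 79110.53236 + 1548740.80660 = 1804765.53221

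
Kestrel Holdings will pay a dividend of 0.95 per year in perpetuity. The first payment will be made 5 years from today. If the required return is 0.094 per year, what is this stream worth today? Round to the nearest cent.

7.06

Value at end of year 4: C / r = 0.95 / 0.094 = 10.1064
Discount to today: PV = 10.1064 / (1 + 0.094)^4 = 10.1064 / 1.432416 = 7.06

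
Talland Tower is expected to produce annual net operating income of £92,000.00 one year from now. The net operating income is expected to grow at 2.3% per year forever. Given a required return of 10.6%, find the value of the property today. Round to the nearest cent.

£1108433.73

Growing perpetuity: P = D₁ / (r − g) = £92,000.0000 / (0.106 − 0.023) = £1,108,433.73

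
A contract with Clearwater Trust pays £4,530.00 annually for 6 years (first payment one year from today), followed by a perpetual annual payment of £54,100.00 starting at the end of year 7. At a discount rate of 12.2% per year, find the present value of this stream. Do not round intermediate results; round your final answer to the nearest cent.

£240789.37

PV of 6-year annuity: £4,530.00 × [1 − (1+0.122)^−6] / 0.122 = 18519.65383
Perpetuity value at year 6: £54,100.00 / 0.122 = 443442.62295
PV of perpetuity: 443442.62295 / (1+0.122)^6 = 222269.71514
Total PV = 18519.65383 + 222269.71514 = 240789.36897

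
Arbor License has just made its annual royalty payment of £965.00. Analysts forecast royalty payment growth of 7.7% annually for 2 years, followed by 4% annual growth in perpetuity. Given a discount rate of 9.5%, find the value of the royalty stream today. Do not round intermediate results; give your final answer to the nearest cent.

D_1 = 1039.30500
D_2 = 1119.33148
Terminal value at year 2: TV = D_2×(1+g_2)/(r−g_2) = 1164.10474/0.055 = 21165.54081
P_0 = D_1/(1+r)^1 + D_2/(1+r)^2 + TV/(1+r)^2
    = 949.13699 + 933.53473 + 17652.29316 = 19534.96488

£19534.96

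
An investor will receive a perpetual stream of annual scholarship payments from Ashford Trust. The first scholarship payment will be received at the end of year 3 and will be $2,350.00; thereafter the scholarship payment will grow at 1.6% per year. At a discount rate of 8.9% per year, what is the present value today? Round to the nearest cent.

$27144.96

Value at end of year 2: C₁ / (r − g) = $2,350.00 / (0.089 − 0.016) = $32,191.7808
Discount to today: PV = $32,191.7808 / (1 + 0.089)^2 = $32,191.7808 / 1.185921 = $27,144.96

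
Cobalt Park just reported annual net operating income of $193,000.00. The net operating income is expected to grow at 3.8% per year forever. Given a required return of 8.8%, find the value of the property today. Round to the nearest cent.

D₁ = D₀ × (1 + g) = $193,000.00 × 1.038 = $200,334.0000
Growing perpetuity: P = D₁ / (r − g) = $200,334.0000 / (0.088 − 0.038) = $4,006,680.00

$4006680.00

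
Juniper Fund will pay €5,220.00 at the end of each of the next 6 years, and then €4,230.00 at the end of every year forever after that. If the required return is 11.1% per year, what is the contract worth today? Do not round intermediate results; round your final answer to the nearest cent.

€42284.30

PV of 6-year annuity: €5,220.00 × [1 − (1+0.111)^−6] / 0.111 = 22019.93625
Perpetuity value at year 6: €4,230.00 / 0.111 = 38108.10811
PV of perpetuity: 38108.10811 / (1+0.111)^6 = 20264.36666
Total PV = 22019.93625 + 20264.36666 = 42284.30291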